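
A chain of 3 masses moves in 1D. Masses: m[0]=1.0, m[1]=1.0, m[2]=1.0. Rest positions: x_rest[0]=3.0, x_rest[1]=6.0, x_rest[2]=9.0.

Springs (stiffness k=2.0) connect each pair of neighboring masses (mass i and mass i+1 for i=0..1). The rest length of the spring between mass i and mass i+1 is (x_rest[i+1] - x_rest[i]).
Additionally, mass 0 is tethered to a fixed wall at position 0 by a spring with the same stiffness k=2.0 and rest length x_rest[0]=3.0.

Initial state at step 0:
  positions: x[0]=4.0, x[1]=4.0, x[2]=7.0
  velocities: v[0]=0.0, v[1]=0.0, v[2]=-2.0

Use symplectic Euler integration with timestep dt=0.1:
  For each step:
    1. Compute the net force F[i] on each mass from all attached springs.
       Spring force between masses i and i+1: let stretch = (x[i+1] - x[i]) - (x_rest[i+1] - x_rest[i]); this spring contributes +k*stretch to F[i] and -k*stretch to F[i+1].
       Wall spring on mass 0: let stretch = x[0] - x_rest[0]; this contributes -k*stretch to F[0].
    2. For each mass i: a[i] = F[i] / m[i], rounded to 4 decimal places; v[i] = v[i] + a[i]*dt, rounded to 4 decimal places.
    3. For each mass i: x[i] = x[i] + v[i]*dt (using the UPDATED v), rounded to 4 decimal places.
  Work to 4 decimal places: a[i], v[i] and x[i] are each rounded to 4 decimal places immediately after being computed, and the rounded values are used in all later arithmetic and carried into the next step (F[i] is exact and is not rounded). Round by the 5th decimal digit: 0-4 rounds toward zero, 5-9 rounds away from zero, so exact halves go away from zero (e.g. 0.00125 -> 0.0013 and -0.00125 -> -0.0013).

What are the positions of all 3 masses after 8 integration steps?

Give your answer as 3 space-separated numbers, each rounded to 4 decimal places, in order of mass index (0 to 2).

Step 0: x=[4.0000 4.0000 7.0000] v=[0.0000 0.0000 -2.0000]
Step 1: x=[3.9200 4.0600 6.8000] v=[-0.8000 0.6000 -2.0000]
Step 2: x=[3.7644 4.1720 6.6052] v=[-1.5560 1.1200 -1.9480]
Step 3: x=[3.5417 4.3245 6.4217] v=[-2.2274 1.5251 -1.8346]
Step 4: x=[3.2638 4.5033 6.2563] v=[-2.7792 1.7880 -1.6540]
Step 5: x=[2.9454 4.6924 6.1158] v=[-3.1841 1.8907 -1.4046]
Step 6: x=[2.6030 4.8750 6.0069] v=[-3.4238 1.8260 -1.0893]
Step 7: x=[2.2540 5.0348 5.9353] v=[-3.4900 1.5980 -0.7157]
Step 8: x=[1.9155 5.1570 5.9057] v=[-3.3846 1.2219 -0.2958]

Answer: 1.9155 5.1570 5.9057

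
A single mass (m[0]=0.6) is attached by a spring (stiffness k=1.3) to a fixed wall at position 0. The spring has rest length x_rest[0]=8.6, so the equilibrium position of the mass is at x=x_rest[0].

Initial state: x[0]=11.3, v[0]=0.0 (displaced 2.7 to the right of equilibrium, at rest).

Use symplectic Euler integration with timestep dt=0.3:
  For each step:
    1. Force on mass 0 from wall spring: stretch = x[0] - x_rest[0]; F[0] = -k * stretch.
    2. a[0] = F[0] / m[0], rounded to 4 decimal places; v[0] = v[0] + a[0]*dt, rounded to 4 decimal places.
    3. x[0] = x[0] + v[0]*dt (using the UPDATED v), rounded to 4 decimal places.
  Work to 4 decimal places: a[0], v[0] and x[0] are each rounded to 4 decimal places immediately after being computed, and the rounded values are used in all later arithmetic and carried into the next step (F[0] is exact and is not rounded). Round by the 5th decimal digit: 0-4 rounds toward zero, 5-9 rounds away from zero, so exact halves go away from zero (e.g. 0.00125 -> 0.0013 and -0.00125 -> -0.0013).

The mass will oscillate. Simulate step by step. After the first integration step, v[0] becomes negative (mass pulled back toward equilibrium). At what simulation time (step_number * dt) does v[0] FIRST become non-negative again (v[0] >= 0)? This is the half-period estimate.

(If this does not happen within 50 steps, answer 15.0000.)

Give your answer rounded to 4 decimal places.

Answer: 2.4000

Derivation:
Step 0: x=[11.3000] v=[0.0000]
Step 1: x=[10.7735] v=[-1.7550]
Step 2: x=[9.8232] v=[-3.1678]
Step 3: x=[8.6343] v=[-3.9629]
Step 4: x=[7.4387] v=[-3.9852]
Step 5: x=[6.4696] v=[-3.2303]
Step 6: x=[5.9160] v=[-1.8455]
Step 7: x=[5.8857] v=[-0.1009]
Step 8: x=[6.3847] v=[1.6634]
First v>=0 after going negative at step 8, time=2.4000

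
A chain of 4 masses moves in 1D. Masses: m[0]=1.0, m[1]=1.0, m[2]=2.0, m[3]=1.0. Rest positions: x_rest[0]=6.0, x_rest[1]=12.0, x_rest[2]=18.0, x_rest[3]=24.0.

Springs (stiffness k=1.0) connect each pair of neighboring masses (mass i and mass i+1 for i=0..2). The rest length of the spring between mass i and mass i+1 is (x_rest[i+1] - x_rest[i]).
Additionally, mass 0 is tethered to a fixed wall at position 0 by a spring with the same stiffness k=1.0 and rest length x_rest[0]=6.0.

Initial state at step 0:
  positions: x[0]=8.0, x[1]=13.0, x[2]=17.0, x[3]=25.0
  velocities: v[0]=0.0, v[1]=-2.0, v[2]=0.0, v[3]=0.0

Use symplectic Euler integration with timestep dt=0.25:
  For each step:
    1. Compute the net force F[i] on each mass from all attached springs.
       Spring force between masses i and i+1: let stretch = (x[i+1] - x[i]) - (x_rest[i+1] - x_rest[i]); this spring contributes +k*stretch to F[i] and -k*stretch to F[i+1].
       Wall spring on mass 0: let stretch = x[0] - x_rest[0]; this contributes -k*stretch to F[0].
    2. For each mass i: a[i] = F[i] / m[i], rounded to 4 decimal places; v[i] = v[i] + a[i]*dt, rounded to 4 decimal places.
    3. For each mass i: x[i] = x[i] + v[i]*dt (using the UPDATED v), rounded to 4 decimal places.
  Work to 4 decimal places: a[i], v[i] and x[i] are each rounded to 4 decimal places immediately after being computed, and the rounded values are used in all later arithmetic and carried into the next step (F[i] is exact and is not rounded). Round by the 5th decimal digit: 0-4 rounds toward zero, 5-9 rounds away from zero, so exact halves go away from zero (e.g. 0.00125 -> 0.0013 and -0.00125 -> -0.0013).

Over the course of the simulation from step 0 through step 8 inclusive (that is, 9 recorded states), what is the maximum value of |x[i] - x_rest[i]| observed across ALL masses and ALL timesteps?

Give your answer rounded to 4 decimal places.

Answer: 2.6730

Derivation:
Step 0: x=[8.0000 13.0000 17.0000 25.0000] v=[0.0000 -2.0000 0.0000 0.0000]
Step 1: x=[7.8125 12.4375 17.1250 24.8750] v=[-0.7500 -2.2500 0.5000 -0.5000]
Step 2: x=[7.4258 11.8789 17.3457 24.6406] v=[-1.5469 -2.2344 0.8828 -0.9375]
Step 3: x=[6.8533 11.3837 17.6235 24.3253] v=[-2.2901 -1.9810 1.1113 -1.2612]
Step 4: x=[6.1356 10.9953 17.9158 23.9661] v=[-2.8708 -1.5537 1.1691 -1.4367]
Step 5: x=[5.3382 10.7357 18.1809 23.6038] v=[-3.1898 -1.0385 1.0603 -1.4493]
Step 6: x=[4.5445 10.6041 18.3828 23.2776] v=[-3.1750 -0.5266 0.8075 -1.3050]
Step 7: x=[3.8455 10.5799 18.4946 23.0204] v=[-2.7962 -0.0968 0.4470 -1.0287]
Step 8: x=[3.3270 10.6295 18.5005 22.8554] v=[-2.0740 0.1983 0.0234 -0.6602]
Max displacement = 2.6730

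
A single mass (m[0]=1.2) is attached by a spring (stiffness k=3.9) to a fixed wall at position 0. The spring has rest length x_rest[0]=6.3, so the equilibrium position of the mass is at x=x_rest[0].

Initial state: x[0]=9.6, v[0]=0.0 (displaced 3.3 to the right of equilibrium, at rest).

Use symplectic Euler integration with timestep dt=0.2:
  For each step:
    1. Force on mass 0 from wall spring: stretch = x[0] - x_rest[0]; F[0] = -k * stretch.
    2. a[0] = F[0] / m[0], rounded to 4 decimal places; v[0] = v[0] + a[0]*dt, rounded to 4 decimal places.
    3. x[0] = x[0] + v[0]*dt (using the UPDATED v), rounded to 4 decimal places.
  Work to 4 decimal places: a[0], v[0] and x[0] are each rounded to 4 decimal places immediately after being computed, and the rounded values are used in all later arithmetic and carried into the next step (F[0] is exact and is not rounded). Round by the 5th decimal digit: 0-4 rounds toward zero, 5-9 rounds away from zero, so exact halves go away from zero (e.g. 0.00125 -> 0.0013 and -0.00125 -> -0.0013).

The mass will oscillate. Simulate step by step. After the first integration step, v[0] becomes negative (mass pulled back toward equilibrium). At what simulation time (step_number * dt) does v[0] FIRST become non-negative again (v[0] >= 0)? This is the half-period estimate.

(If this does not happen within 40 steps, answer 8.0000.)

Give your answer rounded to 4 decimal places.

Step 0: x=[9.6000] v=[0.0000]
Step 1: x=[9.1710] v=[-2.1450]
Step 2: x=[8.3688] v=[-4.0112]
Step 3: x=[7.2976] v=[-5.3559]
Step 4: x=[6.0967] v=[-6.0043]
Step 5: x=[4.9223] v=[-5.8722]
Step 6: x=[3.9270] v=[-4.9767]
Step 7: x=[3.2402] v=[-3.4342]
Step 8: x=[2.9511] v=[-1.4453]
Step 9: x=[3.0974] v=[0.7315]
First v>=0 after going negative at step 9, time=1.8000

Answer: 1.8000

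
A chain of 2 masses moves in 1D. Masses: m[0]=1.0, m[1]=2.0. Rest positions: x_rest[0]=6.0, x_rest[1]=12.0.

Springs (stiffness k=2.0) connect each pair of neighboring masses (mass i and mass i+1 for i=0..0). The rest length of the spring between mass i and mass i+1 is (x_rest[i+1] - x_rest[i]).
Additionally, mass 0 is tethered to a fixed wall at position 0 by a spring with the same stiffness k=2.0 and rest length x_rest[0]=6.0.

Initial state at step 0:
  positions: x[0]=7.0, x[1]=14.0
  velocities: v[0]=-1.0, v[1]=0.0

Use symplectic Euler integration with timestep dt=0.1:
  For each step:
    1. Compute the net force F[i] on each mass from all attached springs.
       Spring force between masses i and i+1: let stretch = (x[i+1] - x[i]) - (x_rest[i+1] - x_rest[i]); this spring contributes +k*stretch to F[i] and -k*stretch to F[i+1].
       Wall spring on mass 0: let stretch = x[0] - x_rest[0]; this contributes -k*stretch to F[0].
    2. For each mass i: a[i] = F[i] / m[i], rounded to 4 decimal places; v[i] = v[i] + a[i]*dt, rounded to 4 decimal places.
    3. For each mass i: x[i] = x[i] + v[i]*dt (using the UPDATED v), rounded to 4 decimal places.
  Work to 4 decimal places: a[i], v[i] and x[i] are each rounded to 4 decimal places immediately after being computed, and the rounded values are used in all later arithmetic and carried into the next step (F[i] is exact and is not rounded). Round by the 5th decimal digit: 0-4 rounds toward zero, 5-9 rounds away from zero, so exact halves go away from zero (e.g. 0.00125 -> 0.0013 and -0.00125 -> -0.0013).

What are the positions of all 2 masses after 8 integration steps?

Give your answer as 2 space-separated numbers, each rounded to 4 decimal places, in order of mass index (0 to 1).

Step 0: x=[7.0000 14.0000] v=[-1.0000 0.0000]
Step 1: x=[6.9000 13.9900] v=[-1.0000 -0.1000]
Step 2: x=[6.8038 13.9691] v=[-0.9620 -0.2090]
Step 3: x=[6.7148 13.9366] v=[-0.8897 -0.3255]
Step 4: x=[6.6360 13.8918] v=[-0.7883 -0.4477]
Step 5: x=[6.5696 13.8345] v=[-0.6643 -0.5733]
Step 6: x=[6.5171 13.7645] v=[-0.5252 -0.6998]
Step 7: x=[6.4792 13.6821] v=[-0.3791 -0.8245]
Step 8: x=[6.4558 13.5876] v=[-0.2344 -0.9448]

Answer: 6.4558 13.5876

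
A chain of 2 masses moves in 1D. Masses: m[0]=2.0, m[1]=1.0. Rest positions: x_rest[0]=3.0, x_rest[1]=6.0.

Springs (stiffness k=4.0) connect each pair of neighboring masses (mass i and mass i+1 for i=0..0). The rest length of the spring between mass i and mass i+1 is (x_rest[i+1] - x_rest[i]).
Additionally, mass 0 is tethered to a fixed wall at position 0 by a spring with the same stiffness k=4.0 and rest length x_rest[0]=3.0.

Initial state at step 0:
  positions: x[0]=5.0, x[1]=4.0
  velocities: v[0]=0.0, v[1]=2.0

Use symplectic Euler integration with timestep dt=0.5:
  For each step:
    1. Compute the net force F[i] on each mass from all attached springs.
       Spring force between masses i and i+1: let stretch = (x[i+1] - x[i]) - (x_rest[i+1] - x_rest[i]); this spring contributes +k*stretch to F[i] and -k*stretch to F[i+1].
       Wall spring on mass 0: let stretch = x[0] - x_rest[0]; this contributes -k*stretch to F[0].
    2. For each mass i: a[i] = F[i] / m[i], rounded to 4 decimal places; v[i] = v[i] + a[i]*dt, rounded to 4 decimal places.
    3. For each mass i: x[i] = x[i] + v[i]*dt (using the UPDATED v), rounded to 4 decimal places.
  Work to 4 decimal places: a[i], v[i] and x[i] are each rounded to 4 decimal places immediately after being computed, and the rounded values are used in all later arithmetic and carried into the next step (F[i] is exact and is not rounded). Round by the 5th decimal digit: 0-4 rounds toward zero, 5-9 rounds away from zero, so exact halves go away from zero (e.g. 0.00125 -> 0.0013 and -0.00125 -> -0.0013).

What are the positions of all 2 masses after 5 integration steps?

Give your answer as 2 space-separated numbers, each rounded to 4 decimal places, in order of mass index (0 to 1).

Step 0: x=[5.0000 4.0000] v=[0.0000 2.0000]
Step 1: x=[2.0000 9.0000] v=[-6.0000 10.0000]
Step 2: x=[1.5000 10.0000] v=[-1.0000 2.0000]
Step 3: x=[4.5000 5.5000] v=[6.0000 -9.0000]
Step 4: x=[5.7500 3.0000] v=[2.5000 -5.0000]
Step 5: x=[2.7500 6.2500] v=[-6.0000 6.5000]

Answer: 2.7500 6.2500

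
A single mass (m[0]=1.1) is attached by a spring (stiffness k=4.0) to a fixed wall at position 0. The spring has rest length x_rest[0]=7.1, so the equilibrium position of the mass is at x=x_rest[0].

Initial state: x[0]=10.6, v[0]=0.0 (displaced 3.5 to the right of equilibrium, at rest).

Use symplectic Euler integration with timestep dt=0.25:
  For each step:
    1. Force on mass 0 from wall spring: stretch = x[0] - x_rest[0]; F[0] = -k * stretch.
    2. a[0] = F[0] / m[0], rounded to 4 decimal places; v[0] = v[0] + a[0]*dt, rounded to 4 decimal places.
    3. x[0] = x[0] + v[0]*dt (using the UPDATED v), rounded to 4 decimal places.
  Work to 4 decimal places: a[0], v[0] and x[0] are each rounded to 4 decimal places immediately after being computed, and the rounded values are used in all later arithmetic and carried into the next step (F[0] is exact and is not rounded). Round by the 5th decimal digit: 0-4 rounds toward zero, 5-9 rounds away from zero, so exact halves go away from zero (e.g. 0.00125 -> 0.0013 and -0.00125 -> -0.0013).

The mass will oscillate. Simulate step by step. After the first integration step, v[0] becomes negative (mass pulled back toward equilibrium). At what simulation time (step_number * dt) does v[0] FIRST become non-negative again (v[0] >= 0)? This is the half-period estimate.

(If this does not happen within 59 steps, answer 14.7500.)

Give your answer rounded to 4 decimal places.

Answer: 1.7500

Derivation:
Step 0: x=[10.6000] v=[0.0000]
Step 1: x=[9.8046] v=[-3.1818]
Step 2: x=[8.3945] v=[-5.6405]
Step 3: x=[6.6902] v=[-6.8173]
Step 4: x=[5.0790] v=[-6.4448]
Step 5: x=[3.9271] v=[-4.6075]
Step 6: x=[3.4963] v=[-1.7231]
Step 7: x=[3.8846] v=[1.5530]
First v>=0 after going negative at step 7, time=1.7500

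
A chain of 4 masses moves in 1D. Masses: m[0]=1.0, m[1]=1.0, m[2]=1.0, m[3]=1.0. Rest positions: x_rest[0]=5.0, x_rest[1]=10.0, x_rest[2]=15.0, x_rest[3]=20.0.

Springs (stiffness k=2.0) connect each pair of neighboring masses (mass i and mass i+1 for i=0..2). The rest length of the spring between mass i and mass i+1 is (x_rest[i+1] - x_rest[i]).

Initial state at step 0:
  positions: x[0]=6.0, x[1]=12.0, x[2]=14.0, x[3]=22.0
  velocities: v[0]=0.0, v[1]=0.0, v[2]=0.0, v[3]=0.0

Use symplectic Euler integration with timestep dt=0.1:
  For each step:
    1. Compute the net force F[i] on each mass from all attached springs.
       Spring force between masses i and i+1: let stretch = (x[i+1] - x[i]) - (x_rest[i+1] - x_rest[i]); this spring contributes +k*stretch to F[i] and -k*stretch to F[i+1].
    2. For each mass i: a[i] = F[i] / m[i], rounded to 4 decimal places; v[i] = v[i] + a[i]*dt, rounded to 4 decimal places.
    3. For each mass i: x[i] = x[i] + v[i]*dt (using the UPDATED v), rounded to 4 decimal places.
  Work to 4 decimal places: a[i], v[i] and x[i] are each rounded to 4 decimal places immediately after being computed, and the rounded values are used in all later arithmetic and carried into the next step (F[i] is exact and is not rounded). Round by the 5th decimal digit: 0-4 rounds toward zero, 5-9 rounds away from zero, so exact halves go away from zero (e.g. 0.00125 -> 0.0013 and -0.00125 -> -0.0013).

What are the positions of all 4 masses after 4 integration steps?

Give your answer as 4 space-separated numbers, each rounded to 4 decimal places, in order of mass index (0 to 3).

Answer: 6.1712 11.2870 15.0895 21.4525

Derivation:
Step 0: x=[6.0000 12.0000 14.0000 22.0000] v=[0.0000 0.0000 0.0000 0.0000]
Step 1: x=[6.0200 11.9200 14.1200 21.9400] v=[0.2000 -0.8000 1.2000 -0.6000]
Step 2: x=[6.0580 11.7660 14.3524 21.8236] v=[0.3800 -1.5400 2.3240 -1.1640]
Step 3: x=[6.1102 11.5496 14.6825 21.6578] v=[0.5216 -2.1643 3.3010 -1.6582]
Step 4: x=[6.1712 11.2870 15.0895 21.4525] v=[0.6095 -2.6256 4.0695 -2.0533]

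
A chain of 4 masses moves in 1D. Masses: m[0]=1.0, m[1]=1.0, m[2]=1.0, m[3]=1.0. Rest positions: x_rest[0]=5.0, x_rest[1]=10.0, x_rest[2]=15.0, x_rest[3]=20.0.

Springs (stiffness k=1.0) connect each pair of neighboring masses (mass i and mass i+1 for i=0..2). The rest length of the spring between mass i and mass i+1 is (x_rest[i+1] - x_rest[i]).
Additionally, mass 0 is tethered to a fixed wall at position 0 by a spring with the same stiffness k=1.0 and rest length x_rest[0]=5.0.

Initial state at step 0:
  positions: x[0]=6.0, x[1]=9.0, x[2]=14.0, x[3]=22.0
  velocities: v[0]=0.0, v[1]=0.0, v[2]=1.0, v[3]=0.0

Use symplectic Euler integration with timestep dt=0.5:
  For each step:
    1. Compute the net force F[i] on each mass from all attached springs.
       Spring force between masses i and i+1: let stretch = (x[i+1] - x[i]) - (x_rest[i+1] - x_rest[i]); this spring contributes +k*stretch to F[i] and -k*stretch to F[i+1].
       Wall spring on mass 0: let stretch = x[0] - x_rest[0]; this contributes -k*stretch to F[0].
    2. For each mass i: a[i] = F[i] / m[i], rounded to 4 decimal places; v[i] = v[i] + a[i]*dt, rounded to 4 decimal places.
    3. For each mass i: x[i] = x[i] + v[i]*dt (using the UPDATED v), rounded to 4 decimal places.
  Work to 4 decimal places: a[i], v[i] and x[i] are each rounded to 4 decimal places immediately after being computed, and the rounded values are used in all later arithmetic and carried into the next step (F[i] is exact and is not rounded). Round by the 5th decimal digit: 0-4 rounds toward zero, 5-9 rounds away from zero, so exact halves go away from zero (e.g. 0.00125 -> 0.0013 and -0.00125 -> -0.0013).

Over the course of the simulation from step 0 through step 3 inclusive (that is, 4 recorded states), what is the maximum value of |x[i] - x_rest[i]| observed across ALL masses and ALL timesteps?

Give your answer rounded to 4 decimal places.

Answer: 2.2500

Derivation:
Step 0: x=[6.0000 9.0000 14.0000 22.0000] v=[0.0000 0.0000 1.0000 0.0000]
Step 1: x=[5.2500 9.5000 15.2500 21.2500] v=[-1.5000 1.0000 2.5000 -1.5000]
Step 2: x=[4.2500 10.3750 16.5625 20.2500] v=[-2.0000 1.7500 2.6250 -2.0000]
Step 3: x=[3.7188 11.2657 17.2500 19.5781] v=[-1.0625 1.7813 1.3750 -1.3438]
Max displacement = 2.2500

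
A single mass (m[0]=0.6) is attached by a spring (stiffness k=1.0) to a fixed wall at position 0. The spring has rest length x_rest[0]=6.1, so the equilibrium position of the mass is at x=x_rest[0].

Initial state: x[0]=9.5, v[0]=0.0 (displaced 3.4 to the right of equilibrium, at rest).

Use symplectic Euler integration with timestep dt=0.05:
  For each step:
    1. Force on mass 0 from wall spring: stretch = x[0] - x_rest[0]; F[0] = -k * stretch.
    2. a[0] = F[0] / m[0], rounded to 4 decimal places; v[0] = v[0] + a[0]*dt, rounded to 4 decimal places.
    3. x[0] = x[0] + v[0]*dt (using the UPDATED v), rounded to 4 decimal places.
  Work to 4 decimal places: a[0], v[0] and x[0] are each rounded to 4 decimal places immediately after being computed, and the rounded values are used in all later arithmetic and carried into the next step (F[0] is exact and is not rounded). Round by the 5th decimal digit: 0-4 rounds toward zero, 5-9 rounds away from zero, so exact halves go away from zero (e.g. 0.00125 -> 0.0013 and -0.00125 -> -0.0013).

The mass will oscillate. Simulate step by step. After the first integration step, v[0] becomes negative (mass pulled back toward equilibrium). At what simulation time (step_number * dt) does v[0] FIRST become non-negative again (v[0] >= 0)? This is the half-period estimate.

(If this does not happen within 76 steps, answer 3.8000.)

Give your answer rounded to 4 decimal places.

Answer: 2.4500

Derivation:
Step 0: x=[9.5000] v=[0.0000]
Step 1: x=[9.4858] v=[-0.2833]
Step 2: x=[9.4575] v=[-0.5655]
Step 3: x=[9.4152] v=[-0.8453]
Step 4: x=[9.3591] v=[-1.1216]
Step 5: x=[9.2894] v=[-1.3932]
Step 6: x=[9.2065] v=[-1.6590]
Step 7: x=[9.1106] v=[-1.9179]
Step 8: x=[9.0022] v=[-2.1688]
Step 9: x=[8.8817] v=[-2.4107]
Step 10: x=[8.7496] v=[-2.6425]
Step 11: x=[8.6064] v=[-2.8633]
Step 12: x=[8.4528] v=[-3.0722]
Step 13: x=[8.2894] v=[-3.2683]
Step 14: x=[8.1169] v=[-3.4508]
Step 15: x=[7.9360] v=[-3.6189]
Step 16: x=[7.7474] v=[-3.7719]
Step 17: x=[7.5519] v=[-3.9092]
Step 18: x=[7.3504] v=[-4.0302]
Step 19: x=[7.1437] v=[-4.1344]
Step 20: x=[6.9326] v=[-4.2214]
Step 21: x=[6.7181] v=[-4.2908]
Step 22: x=[6.5010] v=[-4.3423]
Step 23: x=[6.2822] v=[-4.3757]
Step 24: x=[6.0627] v=[-4.3909]
Step 25: x=[5.8433] v=[-4.3878]
Step 26: x=[5.6250] v=[-4.3664]
Step 27: x=[5.4087] v=[-4.3268]
Step 28: x=[5.1952] v=[-4.2692]
Step 29: x=[4.9855] v=[-4.1938]
Step 30: x=[4.7805] v=[-4.1009]
Step 31: x=[4.5810] v=[-3.9909]
Step 32: x=[4.3878] v=[-3.8643]
Step 33: x=[4.2017] v=[-3.7216]
Step 34: x=[4.0235] v=[-3.5634]
Step 35: x=[3.8540] v=[-3.3904]
Step 36: x=[3.6938] v=[-3.2032]
Step 37: x=[3.5437] v=[-3.0027]
Step 38: x=[3.4042] v=[-2.7897]
Step 39: x=[3.2759] v=[-2.5651]
Step 40: x=[3.1594] v=[-2.3298]
Step 41: x=[3.0552] v=[-2.0848]
Step 42: x=[2.9636] v=[-1.8311]
Step 43: x=[2.8851] v=[-1.5697]
Step 44: x=[2.8200] v=[-1.3018]
Step 45: x=[2.7686] v=[-1.0285]
Step 46: x=[2.7311] v=[-0.7509]
Step 47: x=[2.7076] v=[-0.4702]
Step 48: x=[2.6982] v=[-0.1875]
Step 49: x=[2.7030] v=[0.0960]
First v>=0 after going negative at step 49, time=2.4500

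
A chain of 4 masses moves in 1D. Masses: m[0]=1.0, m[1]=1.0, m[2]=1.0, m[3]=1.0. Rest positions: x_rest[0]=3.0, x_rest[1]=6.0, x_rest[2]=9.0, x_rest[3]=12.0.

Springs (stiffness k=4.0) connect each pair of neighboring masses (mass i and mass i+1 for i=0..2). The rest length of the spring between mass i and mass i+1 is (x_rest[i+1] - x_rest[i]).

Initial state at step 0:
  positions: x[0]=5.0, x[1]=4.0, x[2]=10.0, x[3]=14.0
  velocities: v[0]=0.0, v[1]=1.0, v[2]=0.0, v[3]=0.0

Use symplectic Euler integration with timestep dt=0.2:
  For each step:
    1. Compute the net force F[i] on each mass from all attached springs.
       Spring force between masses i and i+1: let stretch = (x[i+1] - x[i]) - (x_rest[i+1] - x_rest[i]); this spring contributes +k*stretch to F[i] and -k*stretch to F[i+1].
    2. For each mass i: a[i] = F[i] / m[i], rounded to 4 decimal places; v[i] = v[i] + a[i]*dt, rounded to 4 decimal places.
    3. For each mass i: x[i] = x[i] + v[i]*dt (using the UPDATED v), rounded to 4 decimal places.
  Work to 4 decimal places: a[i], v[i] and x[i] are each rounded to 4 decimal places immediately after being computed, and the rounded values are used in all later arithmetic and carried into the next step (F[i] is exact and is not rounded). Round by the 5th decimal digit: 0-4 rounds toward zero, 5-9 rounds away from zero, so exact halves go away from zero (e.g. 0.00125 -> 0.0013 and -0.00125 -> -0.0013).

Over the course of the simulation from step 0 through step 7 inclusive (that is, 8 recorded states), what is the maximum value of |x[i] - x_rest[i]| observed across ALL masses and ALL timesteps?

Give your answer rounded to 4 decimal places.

Step 0: x=[5.0000 4.0000 10.0000 14.0000] v=[0.0000 1.0000 0.0000 0.0000]
Step 1: x=[4.3600 5.3200 9.6800 13.8400] v=[-3.2000 6.6000 -1.6000 -0.8000]
Step 2: x=[3.3936 7.1840 9.3280 13.4944] v=[-4.8320 9.3200 -1.7600 -1.7280]
Step 3: x=[2.5537 8.7846 9.2996 12.9622] v=[-4.1997 8.0029 -0.1421 -2.6611]
Step 4: x=[2.2307 9.4706 9.7748 12.3240] v=[-1.6150 3.4302 2.3760 -3.1912]
Step 5: x=[2.5861 9.0469 10.6092 11.7579] v=[1.7769 -2.1184 4.1720 -2.8306]
Step 6: x=[3.4952 7.8395 11.3774 11.4880] v=[4.5455 -6.0372 3.8411 -1.3496]
Step 7: x=[4.6194 6.5030 11.5973 11.6804] v=[5.6209 -6.6823 1.0993 0.9619]
Max displacement = 3.4706

Answer: 3.4706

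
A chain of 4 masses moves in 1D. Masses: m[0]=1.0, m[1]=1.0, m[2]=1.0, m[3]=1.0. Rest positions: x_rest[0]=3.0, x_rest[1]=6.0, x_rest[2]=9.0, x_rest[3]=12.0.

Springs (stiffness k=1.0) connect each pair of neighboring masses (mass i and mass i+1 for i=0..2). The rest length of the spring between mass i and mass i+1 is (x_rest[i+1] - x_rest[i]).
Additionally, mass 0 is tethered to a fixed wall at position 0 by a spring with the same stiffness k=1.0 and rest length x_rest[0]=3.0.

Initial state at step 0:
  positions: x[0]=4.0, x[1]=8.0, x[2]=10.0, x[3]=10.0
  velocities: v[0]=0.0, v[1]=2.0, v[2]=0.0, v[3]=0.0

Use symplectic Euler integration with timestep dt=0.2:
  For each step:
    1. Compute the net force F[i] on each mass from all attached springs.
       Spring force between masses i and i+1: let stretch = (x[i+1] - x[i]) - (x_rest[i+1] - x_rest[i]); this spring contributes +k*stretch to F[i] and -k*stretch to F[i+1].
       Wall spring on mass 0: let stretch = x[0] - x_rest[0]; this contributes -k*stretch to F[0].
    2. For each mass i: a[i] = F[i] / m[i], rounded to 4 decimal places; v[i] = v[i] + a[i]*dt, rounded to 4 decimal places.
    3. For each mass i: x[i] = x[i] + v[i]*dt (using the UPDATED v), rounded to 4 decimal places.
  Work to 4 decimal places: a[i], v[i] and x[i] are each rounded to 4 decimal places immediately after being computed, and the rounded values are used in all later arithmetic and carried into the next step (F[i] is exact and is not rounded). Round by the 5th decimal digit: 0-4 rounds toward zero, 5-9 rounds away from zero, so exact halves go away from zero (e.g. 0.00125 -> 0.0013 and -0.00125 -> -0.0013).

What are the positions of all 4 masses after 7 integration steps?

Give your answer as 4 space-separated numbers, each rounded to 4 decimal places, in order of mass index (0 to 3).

Answer: 4.2859 7.5820 9.2240 12.5435

Derivation:
Step 0: x=[4.0000 8.0000 10.0000 10.0000] v=[0.0000 2.0000 0.0000 0.0000]
Step 1: x=[4.0000 8.3200 9.9200 10.1200] v=[0.0000 1.6000 -0.4000 0.6000]
Step 2: x=[4.0128 8.5312 9.7840 10.3520] v=[0.0640 1.0560 -0.6800 1.1600]
Step 3: x=[4.0458 8.6118 9.6206 10.6813] v=[0.1651 0.4029 -0.8170 1.6464]
Step 4: x=[4.0996 8.5501 9.4593 11.0882] v=[0.2691 -0.3085 -0.8066 2.0343]
Step 5: x=[4.1675 8.3467 9.3268 11.5499] v=[0.3393 -1.0168 -0.6627 2.3085]
Step 6: x=[4.2358 8.0154 9.2440 12.0427] v=[0.3416 -1.6566 -0.4141 2.4639]
Step 7: x=[4.2859 7.5820 9.2240 12.5435] v=[0.2504 -2.1668 -0.1001 2.5042]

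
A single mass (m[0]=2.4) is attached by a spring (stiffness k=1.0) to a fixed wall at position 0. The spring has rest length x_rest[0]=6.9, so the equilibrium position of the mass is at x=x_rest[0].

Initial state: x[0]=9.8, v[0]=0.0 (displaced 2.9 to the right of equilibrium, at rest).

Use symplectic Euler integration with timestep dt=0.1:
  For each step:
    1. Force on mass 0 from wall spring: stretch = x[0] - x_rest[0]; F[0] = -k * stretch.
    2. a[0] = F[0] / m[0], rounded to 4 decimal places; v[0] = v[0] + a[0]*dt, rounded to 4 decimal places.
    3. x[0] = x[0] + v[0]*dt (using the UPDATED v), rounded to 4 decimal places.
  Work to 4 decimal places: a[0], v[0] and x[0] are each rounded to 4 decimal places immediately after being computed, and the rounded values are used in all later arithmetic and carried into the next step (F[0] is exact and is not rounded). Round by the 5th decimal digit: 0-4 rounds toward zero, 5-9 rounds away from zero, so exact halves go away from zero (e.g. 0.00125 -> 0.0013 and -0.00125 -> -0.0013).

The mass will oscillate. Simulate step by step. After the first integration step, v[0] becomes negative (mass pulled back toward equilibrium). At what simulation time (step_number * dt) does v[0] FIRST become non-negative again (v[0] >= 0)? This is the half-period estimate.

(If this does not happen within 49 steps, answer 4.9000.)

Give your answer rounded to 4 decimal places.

Step 0: x=[9.8000] v=[0.0000]
Step 1: x=[9.7879] v=[-0.1208]
Step 2: x=[9.7638] v=[-0.2411]
Step 3: x=[9.7278] v=[-0.3604]
Step 4: x=[9.6800] v=[-0.4782]
Step 5: x=[9.6206] v=[-0.5940]
Step 6: x=[9.5499] v=[-0.7074]
Step 7: x=[9.4681] v=[-0.8178]
Step 8: x=[9.3756] v=[-0.9248]
Step 9: x=[9.2728] v=[-1.0280]
Step 10: x=[9.1601] v=[-1.1269]
Step 11: x=[9.0380] v=[-1.2211]
Step 12: x=[8.9070] v=[-1.3102]
Step 13: x=[8.7676] v=[-1.3938]
Step 14: x=[8.6204] v=[-1.4716]
Step 15: x=[8.4661] v=[-1.5433]
Step 16: x=[8.3052] v=[-1.6086]
Step 17: x=[8.1385] v=[-1.6672]
Step 18: x=[7.9666] v=[-1.7188]
Step 19: x=[7.7903] v=[-1.7632]
Step 20: x=[7.6103] v=[-1.8003]
Step 21: x=[7.4273] v=[-1.8299]
Step 22: x=[7.2421] v=[-1.8519]
Step 23: x=[7.0555] v=[-1.8662]
Step 24: x=[6.8682] v=[-1.8727]
Step 25: x=[6.6811] v=[-1.8714]
Step 26: x=[6.4949] v=[-1.8623]
Step 27: x=[6.3104] v=[-1.8454]
Step 28: x=[6.1283] v=[-1.8208]
Step 29: x=[5.9494] v=[-1.7887]
Step 30: x=[5.7745] v=[-1.7491]
Step 31: x=[5.6043] v=[-1.7022]
Step 32: x=[5.4395] v=[-1.6482]
Step 33: x=[5.2808] v=[-1.5874]
Step 34: x=[5.1288] v=[-1.5199]
Step 35: x=[4.9842] v=[-1.4461]
Step 36: x=[4.8476] v=[-1.3663]
Step 37: x=[4.7195] v=[-1.2808]
Step 38: x=[4.6005] v=[-1.1900]
Step 39: x=[4.4911] v=[-1.0942]
Step 40: x=[4.3917] v=[-0.9938]
Step 41: x=[4.3028] v=[-0.8893]
Step 42: x=[4.2247] v=[-0.7811]
Step 43: x=[4.1577] v=[-0.6696]
Step 44: x=[4.1022] v=[-0.5553]
Step 45: x=[4.0583] v=[-0.4387]
Step 46: x=[4.0263] v=[-0.3203]
Step 47: x=[4.0062] v=[-0.2006]
Step 48: x=[3.9982] v=[-0.0800]
Step 49: x=[4.0023] v=[0.0409]
First v>=0 after going negative at step 49, time=4.9000

Answer: 4.9000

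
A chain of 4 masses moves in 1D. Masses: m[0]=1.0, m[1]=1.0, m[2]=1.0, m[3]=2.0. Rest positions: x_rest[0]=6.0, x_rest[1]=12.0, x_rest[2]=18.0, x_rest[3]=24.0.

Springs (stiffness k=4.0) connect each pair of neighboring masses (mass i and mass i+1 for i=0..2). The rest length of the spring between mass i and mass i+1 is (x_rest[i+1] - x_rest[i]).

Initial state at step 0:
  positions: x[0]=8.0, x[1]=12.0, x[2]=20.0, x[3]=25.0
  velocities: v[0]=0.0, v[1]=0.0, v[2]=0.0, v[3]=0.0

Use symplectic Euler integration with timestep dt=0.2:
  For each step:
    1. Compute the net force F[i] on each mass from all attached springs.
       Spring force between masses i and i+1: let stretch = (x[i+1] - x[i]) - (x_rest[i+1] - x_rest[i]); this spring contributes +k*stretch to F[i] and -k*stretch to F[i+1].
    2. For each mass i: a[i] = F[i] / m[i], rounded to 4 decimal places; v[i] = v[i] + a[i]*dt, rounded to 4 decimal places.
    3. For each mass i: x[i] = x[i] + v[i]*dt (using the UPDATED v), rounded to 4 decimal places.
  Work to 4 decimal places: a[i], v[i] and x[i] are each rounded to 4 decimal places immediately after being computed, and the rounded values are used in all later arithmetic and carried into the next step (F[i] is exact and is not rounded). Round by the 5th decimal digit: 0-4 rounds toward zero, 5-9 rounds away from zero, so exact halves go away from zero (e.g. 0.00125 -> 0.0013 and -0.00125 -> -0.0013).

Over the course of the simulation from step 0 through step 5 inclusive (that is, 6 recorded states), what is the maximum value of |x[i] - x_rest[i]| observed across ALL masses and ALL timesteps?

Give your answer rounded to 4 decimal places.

Step 0: x=[8.0000 12.0000 20.0000 25.0000] v=[0.0000 0.0000 0.0000 0.0000]
Step 1: x=[7.6800 12.6400 19.5200 25.0800] v=[-1.6000 3.2000 -2.4000 0.4000]
Step 2: x=[7.1936 13.5872 18.8288 25.1952] v=[-2.4320 4.7360 -3.4560 0.5760]
Step 3: x=[6.7702 14.3501 18.3176 25.2811] v=[-2.1171 3.8144 -2.5562 0.4294]
Step 4: x=[6.5996 14.5350 18.2857 25.2899] v=[-0.8532 0.9245 -0.1594 0.0440]
Step 5: x=[6.7386 14.0503 18.7744 25.2184] v=[0.6951 -2.4233 2.4434 -0.3577]
Max displacement = 2.5350

Answer: 2.5350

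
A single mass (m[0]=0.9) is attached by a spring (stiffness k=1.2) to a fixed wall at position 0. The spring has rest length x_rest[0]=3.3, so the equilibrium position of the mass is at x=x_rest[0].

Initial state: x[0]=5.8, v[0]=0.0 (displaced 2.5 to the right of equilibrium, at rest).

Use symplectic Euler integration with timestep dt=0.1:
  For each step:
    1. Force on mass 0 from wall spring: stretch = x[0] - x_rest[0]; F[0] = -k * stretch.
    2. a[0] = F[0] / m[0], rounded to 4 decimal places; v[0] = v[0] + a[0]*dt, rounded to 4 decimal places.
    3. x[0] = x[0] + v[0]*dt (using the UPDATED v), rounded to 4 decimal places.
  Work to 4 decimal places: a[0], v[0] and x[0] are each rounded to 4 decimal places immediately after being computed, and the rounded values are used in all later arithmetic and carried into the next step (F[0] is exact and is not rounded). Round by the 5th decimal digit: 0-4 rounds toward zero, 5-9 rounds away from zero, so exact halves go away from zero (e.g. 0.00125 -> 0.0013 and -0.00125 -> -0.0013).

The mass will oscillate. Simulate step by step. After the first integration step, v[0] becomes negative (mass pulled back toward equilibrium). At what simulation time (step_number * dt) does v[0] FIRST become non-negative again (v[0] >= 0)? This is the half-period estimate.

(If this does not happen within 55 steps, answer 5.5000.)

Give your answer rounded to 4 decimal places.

Answer: 2.8000

Derivation:
Step 0: x=[5.8000] v=[0.0000]
Step 1: x=[5.7667] v=[-0.3333]
Step 2: x=[5.7005] v=[-0.6622]
Step 3: x=[5.6023] v=[-0.9823]
Step 4: x=[5.4734] v=[-1.2893]
Step 5: x=[5.3155] v=[-1.5791]
Step 6: x=[5.1307] v=[-1.8478]
Step 7: x=[4.9215] v=[-2.0919]
Step 8: x=[4.6907] v=[-2.3081]
Step 9: x=[4.4414] v=[-2.4935]
Step 10: x=[4.1768] v=[-2.6457]
Step 11: x=[3.9005] v=[-2.7626]
Step 12: x=[3.6162] v=[-2.8427]
Step 13: x=[3.3277] v=[-2.8849]
Step 14: x=[3.0388] v=[-2.8886]
Step 15: x=[2.7534] v=[-2.8538]
Step 16: x=[2.4753] v=[-2.7809]
Step 17: x=[2.2082] v=[-2.6709]
Step 18: x=[1.9557] v=[-2.5253]
Step 19: x=[1.7211] v=[-2.3461]
Step 20: x=[1.5075] v=[-2.1356]
Step 21: x=[1.3178] v=[-1.8966]
Step 22: x=[1.1546] v=[-1.6323]
Step 23: x=[1.0200] v=[-1.3463]
Step 24: x=[0.9158] v=[-1.0423]
Step 25: x=[0.8434] v=[-0.7244]
Step 26: x=[0.8037] v=[-0.3969]
Step 27: x=[0.7973] v=[-0.0641]
Step 28: x=[0.8243] v=[0.2696]
First v>=0 after going negative at step 28, time=2.8000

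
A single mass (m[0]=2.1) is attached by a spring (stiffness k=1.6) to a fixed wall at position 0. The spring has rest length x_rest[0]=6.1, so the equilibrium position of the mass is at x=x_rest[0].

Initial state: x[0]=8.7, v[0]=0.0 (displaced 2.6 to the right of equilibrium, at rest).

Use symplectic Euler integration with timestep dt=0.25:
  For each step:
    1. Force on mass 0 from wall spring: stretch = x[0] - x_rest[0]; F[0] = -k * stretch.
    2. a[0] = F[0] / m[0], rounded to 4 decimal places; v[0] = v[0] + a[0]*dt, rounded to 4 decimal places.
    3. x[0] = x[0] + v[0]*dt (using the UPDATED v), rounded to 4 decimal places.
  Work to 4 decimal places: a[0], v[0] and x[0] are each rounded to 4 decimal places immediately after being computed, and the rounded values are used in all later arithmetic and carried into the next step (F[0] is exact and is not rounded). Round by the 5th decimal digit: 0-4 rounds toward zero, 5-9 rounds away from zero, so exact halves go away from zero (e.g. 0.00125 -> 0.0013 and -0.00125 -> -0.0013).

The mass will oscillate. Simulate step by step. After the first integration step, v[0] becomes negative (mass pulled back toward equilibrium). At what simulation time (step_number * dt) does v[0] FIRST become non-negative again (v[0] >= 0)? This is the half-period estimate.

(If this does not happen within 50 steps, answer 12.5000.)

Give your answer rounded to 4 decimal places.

Step 0: x=[8.7000] v=[0.0000]
Step 1: x=[8.5762] v=[-0.4953]
Step 2: x=[8.3345] v=[-0.9670]
Step 3: x=[7.9864] v=[-1.3926]
Step 4: x=[7.5484] v=[-1.7519]
Step 5: x=[7.0415] v=[-2.0278]
Step 6: x=[6.4897] v=[-2.2071]
Step 7: x=[5.9194] v=[-2.2813]
Step 8: x=[5.3577] v=[-2.2469]
Step 9: x=[4.8313] v=[-2.1055]
Step 10: x=[4.3653] v=[-1.8639]
Step 11: x=[3.9819] v=[-1.5335]
Step 12: x=[3.6994] v=[-1.1301]
Step 13: x=[3.5312] v=[-0.6729]
Step 14: x=[3.4853] v=[-0.1836]
Step 15: x=[3.5639] v=[0.3145]
First v>=0 after going negative at step 15, time=3.7500

Answer: 3.7500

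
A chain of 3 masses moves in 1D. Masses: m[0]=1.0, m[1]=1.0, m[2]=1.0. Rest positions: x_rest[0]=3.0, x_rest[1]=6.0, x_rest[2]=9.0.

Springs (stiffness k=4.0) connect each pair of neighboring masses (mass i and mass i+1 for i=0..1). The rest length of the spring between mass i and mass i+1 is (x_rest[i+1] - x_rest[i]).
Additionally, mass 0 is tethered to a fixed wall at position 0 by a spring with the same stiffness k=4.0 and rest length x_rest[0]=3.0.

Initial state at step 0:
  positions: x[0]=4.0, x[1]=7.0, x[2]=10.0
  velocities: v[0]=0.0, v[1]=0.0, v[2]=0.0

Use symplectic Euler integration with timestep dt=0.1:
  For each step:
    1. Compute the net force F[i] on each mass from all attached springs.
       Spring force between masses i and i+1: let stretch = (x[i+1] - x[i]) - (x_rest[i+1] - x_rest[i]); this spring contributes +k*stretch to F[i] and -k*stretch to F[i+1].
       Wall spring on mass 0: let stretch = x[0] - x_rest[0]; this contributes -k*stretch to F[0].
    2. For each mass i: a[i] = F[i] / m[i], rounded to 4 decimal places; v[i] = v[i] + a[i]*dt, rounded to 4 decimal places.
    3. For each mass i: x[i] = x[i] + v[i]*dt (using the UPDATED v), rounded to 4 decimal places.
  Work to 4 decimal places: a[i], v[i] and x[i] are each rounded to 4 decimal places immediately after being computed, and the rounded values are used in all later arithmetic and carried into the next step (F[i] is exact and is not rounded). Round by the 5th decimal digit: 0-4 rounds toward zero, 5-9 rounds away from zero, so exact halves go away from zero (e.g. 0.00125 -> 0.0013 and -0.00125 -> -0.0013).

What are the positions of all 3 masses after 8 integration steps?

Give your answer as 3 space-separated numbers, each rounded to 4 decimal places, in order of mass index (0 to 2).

Step 0: x=[4.0000 7.0000 10.0000] v=[0.0000 0.0000 0.0000]
Step 1: x=[3.9600 7.0000 10.0000] v=[-0.4000 0.0000 0.0000]
Step 2: x=[3.8832 6.9984 10.0000] v=[-0.7680 -0.0160 0.0000]
Step 3: x=[3.7757 6.9923 9.9999] v=[-1.0752 -0.0614 -0.0006]
Step 4: x=[3.6458 6.9778 9.9995] v=[-1.2988 -0.1450 -0.0036]
Step 5: x=[3.5034 6.9509 9.9983] v=[-1.4243 -0.2691 -0.0123]
Step 6: x=[3.3587 6.9080 9.9952] v=[-1.4467 -0.4291 -0.0313]
Step 7: x=[3.2217 6.8466 9.9886] v=[-1.3705 -0.6139 -0.0662]
Step 8: x=[3.1008 6.7659 9.9763] v=[-1.2092 -0.8071 -0.1230]

Answer: 3.1008 6.7659 9.9763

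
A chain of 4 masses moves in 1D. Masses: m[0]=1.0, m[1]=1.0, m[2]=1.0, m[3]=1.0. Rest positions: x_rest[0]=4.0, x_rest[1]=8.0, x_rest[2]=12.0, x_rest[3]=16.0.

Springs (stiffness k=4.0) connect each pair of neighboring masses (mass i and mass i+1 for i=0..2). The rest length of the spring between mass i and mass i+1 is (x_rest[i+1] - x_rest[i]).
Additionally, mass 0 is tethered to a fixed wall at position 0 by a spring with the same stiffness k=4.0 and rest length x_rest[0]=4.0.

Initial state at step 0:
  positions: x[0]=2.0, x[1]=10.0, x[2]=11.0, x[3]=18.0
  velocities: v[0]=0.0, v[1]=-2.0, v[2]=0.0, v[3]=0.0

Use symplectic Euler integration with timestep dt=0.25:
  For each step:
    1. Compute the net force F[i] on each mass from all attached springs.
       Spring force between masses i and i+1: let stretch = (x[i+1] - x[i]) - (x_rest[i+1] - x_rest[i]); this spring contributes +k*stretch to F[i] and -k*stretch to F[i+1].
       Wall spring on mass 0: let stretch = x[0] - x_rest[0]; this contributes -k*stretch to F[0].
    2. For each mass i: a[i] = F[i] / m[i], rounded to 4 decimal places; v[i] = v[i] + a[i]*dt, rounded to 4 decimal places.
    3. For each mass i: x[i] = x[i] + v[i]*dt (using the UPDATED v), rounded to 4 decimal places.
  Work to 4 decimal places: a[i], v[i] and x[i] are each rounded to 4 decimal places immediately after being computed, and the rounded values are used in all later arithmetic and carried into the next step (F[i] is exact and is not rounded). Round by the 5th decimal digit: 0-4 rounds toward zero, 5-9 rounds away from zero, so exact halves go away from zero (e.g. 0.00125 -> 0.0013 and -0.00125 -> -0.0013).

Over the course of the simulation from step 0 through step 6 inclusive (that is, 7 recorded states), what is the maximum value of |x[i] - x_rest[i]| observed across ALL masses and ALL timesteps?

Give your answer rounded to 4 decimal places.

Answer: 2.9429

Derivation:
Step 0: x=[2.0000 10.0000 11.0000 18.0000] v=[0.0000 -2.0000 0.0000 0.0000]
Step 1: x=[3.5000 7.7500 12.5000 17.2500] v=[6.0000 -9.0000 6.0000 -3.0000]
Step 2: x=[5.1875 5.6250 14.0000 16.3125] v=[6.7500 -8.5000 6.0000 -3.7500]
Step 3: x=[5.6875 5.4844 13.9844 15.7969] v=[2.0000 -0.5625 -0.0625 -2.0625]
Step 4: x=[4.7149 7.5196 12.2969 15.8282] v=[-3.8906 8.1406 -6.7500 0.1250]
Step 5: x=[3.2647 10.0479 10.2979 15.9766] v=[-5.8008 10.1132 -7.9960 0.5937]
Step 6: x=[2.6941 10.9429 9.6561 15.7054] v=[-2.2823 3.5800 -2.5673 -1.0850]
Max displacement = 2.9429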